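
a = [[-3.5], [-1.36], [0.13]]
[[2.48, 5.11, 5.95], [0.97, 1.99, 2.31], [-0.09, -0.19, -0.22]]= a@[[-0.71,  -1.46,  -1.7]]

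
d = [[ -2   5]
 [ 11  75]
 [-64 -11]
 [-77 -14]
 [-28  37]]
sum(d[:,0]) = -160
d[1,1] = 75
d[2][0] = -64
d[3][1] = -14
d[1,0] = 11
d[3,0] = -77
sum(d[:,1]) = 92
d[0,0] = -2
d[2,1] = -11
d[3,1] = -14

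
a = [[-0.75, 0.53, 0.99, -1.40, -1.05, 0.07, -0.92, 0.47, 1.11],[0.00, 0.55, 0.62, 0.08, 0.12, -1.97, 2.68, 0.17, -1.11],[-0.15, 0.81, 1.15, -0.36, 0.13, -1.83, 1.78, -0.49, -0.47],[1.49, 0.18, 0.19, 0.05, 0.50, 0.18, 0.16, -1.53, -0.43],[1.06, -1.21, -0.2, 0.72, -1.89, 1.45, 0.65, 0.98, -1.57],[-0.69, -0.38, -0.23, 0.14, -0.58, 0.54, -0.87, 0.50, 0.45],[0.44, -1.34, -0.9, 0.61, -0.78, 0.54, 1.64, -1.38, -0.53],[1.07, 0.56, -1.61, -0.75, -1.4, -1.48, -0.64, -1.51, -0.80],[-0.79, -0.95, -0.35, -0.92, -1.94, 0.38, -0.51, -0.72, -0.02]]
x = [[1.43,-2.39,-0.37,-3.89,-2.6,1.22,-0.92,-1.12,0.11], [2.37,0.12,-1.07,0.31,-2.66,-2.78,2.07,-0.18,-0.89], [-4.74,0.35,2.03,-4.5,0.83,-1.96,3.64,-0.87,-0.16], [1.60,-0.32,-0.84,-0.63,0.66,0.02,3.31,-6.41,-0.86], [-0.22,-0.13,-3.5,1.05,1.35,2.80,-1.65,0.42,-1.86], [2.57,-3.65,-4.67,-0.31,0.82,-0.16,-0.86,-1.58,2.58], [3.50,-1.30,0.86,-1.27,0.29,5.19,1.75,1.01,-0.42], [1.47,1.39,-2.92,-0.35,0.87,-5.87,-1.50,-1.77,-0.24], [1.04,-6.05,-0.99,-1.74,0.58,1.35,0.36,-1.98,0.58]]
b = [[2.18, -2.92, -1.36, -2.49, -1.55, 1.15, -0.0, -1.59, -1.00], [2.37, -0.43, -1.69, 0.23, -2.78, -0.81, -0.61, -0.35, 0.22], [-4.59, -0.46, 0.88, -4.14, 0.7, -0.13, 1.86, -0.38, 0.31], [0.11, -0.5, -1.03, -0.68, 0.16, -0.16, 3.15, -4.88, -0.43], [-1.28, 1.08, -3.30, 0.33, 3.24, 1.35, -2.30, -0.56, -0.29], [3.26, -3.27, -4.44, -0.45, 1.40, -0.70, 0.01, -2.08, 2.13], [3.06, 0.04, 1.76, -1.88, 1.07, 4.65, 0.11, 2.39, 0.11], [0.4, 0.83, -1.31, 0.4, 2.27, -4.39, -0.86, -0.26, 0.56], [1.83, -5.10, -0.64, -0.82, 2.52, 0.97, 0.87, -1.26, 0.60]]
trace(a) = -0.24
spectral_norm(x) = 11.09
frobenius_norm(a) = 8.83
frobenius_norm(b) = 17.97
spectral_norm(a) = 5.10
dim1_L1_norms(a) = [7.29, 7.3, 7.17, 4.71, 9.73, 4.38, 8.16, 9.82, 6.58]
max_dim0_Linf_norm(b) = 5.1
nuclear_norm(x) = 53.89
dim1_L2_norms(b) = [5.35, 4.2, 6.59, 5.98, 5.64, 7.25, 6.67, 5.32, 6.36]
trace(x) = 4.70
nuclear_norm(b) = 46.05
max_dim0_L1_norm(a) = 9.85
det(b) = 20836.43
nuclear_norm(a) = 21.19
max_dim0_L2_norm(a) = 3.97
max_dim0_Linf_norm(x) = 6.41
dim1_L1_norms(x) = [14.05, 12.45, 19.08, 14.65, 12.98, 17.2, 15.59, 16.38, 14.67]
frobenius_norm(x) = 20.34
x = b + a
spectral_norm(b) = 10.32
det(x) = 2399393.33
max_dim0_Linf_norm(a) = 2.68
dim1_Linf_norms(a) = [1.4, 2.68, 1.83, 1.53, 1.89, 0.87, 1.64, 1.61, 1.94]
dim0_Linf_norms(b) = [4.59, 5.1, 4.44, 4.14, 3.24, 4.65, 3.15, 4.88, 2.13]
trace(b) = 4.94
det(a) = 0.46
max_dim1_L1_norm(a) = 9.82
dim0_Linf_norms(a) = [1.49, 1.34, 1.61, 1.4, 1.94, 1.97, 2.68, 1.53, 1.57]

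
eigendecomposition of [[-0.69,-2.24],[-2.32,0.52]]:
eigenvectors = [[-0.79, 0.6],[-0.62, -0.8]]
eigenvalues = [-2.44, 2.27]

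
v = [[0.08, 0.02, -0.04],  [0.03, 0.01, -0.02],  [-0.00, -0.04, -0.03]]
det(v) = -0.00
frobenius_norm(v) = 0.11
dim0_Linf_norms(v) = [0.08, 0.04, 0.04]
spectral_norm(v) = 0.10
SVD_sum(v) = [[0.08, 0.02, -0.04], [0.03, 0.01, -0.02], [0.01, 0.00, -0.0]] + [[0.0,0.00,0.00], [0.00,0.00,0.00], [-0.01,-0.04,-0.03]] + [[0.0, -0.00, 0.00], [-0.0, 0.0, -0.0], [0.0, -0.00, 0.00]]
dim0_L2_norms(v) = [0.09, 0.05, 0.05]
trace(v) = 0.06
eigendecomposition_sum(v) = [[0.08, 0.03, -0.03],[0.03, 0.01, -0.01],[-0.01, -0.00, 0.00]] + [[0.00, -0.00, 0.00], [-0.00, 0.0, -0.0], [0.00, -0.0, 0.0]] + [[0.0, -0.01, -0.01], [0.0, -0.01, -0.01], [0.01, -0.03, -0.03]]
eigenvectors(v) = [[-0.92, 0.50, 0.28], [-0.36, -0.58, 0.21], [0.12, 0.64, 0.94]]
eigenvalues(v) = [0.09, 0.01, -0.04]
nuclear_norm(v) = 0.15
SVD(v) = [[-0.92, 0.06, 0.38], [-0.38, 0.01, -0.93], [-0.06, -1.0, 0.01]] @ diag([0.0990290590497599, 0.049732190567423534, 0.004467066720415455]) @ [[-0.86, -0.20, 0.47], [0.11, 0.83, 0.55], [0.50, -0.52, 0.69]]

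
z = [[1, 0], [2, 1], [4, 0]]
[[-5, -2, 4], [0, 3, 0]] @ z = [[7, -2], [6, 3]]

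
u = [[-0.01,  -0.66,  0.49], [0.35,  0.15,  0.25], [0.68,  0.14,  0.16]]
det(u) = -0.10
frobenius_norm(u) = 1.18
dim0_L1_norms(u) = [1.04, 0.95, 0.9]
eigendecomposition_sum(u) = [[(-0.2+0j), -0.28+0.00j, 0.27-0.00j], [(0.03-0j), (0.04-0j), (-0.04+0j)], [(0.21-0j), 0.30-0.00j, -0.29+0.00j]] + [[(0.09+0.1j),  -0.19+0.01j,  (0.11+0.09j)], [0.16-0.19j,  0.06+0.35j,  (0.14-0.22j)], [(0.23-0.12j),  (-0.08+0.36j),  (0.23-0.16j)]] + [[0.09-0.10j,(-0.19-0.01j),(0.11-0.09j)], [(0.16+0.19j),0.06-0.35j,(0.14+0.22j)], [(0.23+0.12j),-0.08-0.36j,0.23+0.16j]]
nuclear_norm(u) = 1.80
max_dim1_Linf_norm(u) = 0.68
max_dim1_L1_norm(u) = 1.16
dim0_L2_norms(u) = [0.76, 0.69, 0.57]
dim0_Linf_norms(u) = [0.68, 0.66, 0.49]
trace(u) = 0.30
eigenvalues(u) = [(-0.45+0j), (0.38+0.29j), (0.38-0.29j)]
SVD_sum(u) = [[-0.26,-0.16,-0.02], [0.34,0.20,0.03], [0.57,0.34,0.05]] + [[0.25, -0.5, 0.52], [0.06, -0.12, 0.13], [0.08, -0.16, 0.17]] + [[0.00, -0.00, -0.0],[-0.05, 0.07, 0.09],[0.03, -0.04, -0.06]]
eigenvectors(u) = [[(-0.68+0j), 0.09+0.34j, (0.09-0.34j)],  [(0.09+0j), (0.6-0.24j), (0.6+0.24j)],  [0.73+0.00j, 0.68+0.00j, (0.68-0j)]]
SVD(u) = [[0.37, 0.93, 0.04], [-0.47, 0.23, -0.85], [-0.8, 0.3, 0.53]] @ diag([0.8336469422295703, 0.8210452704925236, 0.1477072764394042]) @ [[-0.85, -0.51, -0.08], [0.33, -0.65, 0.68], [0.4, -0.56, -0.73]]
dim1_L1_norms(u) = [1.16, 0.75, 0.98]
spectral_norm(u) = 0.83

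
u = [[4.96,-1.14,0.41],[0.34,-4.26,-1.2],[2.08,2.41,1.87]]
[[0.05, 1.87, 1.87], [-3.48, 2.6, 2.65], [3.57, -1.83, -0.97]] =u@[[0.0, 0.4, 0.24], [0.44, -0.28, -0.60], [1.34, -1.06, -0.01]]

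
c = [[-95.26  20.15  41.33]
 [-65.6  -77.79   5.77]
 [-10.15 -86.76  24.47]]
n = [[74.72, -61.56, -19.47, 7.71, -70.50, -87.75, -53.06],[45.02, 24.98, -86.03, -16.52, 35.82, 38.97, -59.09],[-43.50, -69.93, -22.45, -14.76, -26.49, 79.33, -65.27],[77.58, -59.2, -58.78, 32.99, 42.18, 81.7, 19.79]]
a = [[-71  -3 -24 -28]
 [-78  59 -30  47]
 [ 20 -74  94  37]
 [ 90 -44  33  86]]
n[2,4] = -26.49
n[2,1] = -69.93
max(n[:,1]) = 24.98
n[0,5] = -87.75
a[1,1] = 59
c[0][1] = 20.15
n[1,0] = 45.02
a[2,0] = 20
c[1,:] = [-65.6, -77.79, 5.77]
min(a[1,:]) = -78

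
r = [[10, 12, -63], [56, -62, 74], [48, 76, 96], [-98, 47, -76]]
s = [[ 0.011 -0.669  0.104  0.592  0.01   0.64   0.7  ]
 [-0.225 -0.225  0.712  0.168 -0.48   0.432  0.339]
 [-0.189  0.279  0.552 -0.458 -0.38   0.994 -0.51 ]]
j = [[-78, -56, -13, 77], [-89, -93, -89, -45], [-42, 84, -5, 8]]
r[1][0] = 56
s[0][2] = 0.104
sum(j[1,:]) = -316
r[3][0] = -98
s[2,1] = 0.279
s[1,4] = -0.48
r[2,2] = 96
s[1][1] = -0.225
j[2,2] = -5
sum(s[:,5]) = 2.066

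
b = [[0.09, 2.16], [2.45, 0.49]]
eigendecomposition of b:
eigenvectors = [[-0.72, -0.65], [0.70, -0.76]]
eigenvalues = [-2.02, 2.6]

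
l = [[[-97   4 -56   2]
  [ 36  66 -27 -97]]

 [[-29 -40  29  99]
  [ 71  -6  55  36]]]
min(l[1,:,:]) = -40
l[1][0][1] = -40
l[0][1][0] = 36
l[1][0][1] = -40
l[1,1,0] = 71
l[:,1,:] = [[36, 66, -27, -97], [71, -6, 55, 36]]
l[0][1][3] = -97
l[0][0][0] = -97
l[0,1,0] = 36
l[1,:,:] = [[-29, -40, 29, 99], [71, -6, 55, 36]]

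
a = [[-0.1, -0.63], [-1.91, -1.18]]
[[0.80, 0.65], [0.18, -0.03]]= a@ [[0.77, 0.72],[-1.4, -1.14]]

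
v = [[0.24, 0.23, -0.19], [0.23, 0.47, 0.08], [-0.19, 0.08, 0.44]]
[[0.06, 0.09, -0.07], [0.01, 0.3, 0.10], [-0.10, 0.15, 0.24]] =v @ [[0.55, -0.26, 0.05],  [-0.26, 0.74, 0.10],  [0.05, 0.10, 0.54]]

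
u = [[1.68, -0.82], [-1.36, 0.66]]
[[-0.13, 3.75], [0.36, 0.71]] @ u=[[-5.32, 2.58],[-0.36, 0.17]]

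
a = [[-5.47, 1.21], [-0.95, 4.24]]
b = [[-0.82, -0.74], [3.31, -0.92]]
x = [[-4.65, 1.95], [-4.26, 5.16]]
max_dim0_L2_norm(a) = 5.55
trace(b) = -1.74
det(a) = -22.04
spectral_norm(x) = 8.15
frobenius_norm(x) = 8.38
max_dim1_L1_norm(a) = 6.68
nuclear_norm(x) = 10.08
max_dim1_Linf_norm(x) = 5.16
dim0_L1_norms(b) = [4.13, 1.66]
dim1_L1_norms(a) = [6.68, 5.19]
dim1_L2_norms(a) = [5.6, 4.35]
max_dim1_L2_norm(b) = 3.44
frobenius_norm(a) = 7.09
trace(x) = 0.51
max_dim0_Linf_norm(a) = 5.47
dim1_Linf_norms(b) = [0.82, 3.31]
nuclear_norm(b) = 4.41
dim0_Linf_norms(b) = [3.31, 0.92]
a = b + x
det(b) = 3.20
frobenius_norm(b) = 3.61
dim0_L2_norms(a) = [5.55, 4.41]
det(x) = -15.69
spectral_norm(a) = 6.10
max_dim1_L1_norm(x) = 9.42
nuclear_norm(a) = 9.71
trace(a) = -1.23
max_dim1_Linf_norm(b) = 3.31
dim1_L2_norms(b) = [1.1, 3.44]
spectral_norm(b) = 3.49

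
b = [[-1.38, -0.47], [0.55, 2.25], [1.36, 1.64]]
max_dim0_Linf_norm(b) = 2.25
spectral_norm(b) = 3.25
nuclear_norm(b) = 4.46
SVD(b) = [[-0.35, -0.76], [0.68, -0.61], [0.65, 0.23]] @ diag([3.251660054946767, 1.206733975266955]) @ [[0.53, 0.85],[0.85, -0.53]]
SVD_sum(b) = [[-0.61, -0.96], [1.17, 1.86], [1.13, 1.79]] + [[-0.77, 0.49], [-0.62, 0.39], [0.23, -0.15]]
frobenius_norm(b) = 3.47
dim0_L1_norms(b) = [3.29, 4.36]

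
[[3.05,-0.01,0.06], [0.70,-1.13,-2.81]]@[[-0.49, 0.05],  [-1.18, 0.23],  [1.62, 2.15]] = [[-1.39, 0.28], [-3.56, -6.27]]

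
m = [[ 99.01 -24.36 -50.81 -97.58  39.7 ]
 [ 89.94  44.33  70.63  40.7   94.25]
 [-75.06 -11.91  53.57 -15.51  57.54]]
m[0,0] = 99.01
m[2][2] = 53.57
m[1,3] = 40.7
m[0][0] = 99.01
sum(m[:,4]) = 191.48999999999998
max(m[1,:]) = 94.25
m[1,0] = 89.94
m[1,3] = 40.7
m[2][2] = 53.57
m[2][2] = 53.57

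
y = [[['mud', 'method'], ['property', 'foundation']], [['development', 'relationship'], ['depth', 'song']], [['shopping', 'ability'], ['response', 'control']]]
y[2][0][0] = 'shopping'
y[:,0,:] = [['mud', 'method'], ['development', 'relationship'], ['shopping', 'ability']]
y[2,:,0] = ['shopping', 'response']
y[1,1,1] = 'song'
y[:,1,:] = [['property', 'foundation'], ['depth', 'song'], ['response', 'control']]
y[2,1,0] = 'response'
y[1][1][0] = 'depth'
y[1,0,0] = 'development'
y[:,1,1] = ['foundation', 'song', 'control']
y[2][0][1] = 'ability'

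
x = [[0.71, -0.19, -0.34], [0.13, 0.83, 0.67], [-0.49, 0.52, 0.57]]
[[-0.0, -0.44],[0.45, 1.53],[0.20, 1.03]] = x @ [[0.03, 0.14], [0.89, 1.01], [-0.43, 1.01]]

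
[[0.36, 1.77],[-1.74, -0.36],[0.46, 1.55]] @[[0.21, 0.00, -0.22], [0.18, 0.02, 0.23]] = [[0.39,0.04,0.33], [-0.43,-0.01,0.3], [0.38,0.03,0.26]]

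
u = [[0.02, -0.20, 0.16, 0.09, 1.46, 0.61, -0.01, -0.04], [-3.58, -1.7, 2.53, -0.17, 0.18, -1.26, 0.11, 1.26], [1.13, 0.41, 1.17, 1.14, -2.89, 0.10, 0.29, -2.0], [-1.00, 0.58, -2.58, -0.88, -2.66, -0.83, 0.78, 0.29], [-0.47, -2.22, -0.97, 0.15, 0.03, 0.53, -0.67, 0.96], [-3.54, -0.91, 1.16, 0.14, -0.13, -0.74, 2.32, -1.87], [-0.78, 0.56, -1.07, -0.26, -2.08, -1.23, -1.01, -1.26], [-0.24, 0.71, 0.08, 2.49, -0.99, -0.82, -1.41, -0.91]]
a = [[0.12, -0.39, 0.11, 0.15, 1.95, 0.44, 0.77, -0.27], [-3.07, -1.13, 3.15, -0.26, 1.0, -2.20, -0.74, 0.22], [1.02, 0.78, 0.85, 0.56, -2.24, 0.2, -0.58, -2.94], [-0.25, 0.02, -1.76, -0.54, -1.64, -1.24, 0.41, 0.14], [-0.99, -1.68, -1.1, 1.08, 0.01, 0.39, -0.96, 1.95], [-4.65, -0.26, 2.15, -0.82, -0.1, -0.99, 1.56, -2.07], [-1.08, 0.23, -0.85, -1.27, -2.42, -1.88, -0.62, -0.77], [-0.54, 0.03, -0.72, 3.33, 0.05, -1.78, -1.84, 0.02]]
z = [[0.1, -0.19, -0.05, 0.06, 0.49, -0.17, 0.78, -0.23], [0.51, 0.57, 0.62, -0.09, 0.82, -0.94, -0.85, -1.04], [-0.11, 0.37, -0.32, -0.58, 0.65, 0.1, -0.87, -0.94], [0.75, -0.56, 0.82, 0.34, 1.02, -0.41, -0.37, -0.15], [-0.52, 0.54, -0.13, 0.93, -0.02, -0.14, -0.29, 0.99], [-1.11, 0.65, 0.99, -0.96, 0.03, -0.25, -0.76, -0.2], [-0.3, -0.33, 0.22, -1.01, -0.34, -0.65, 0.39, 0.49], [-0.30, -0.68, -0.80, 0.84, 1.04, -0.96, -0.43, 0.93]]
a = u + z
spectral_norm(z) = 2.88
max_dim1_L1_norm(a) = 12.6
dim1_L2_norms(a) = [2.21, 5.21, 4.09, 2.8, 3.32, 5.89, 3.73, 4.3]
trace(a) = -2.28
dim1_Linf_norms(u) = [1.46, 3.58, 2.89, 2.66, 2.22, 3.54, 2.08, 2.49]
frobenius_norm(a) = 11.61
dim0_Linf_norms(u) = [3.58, 2.22, 2.58, 2.49, 2.89, 1.26, 2.32, 2.0]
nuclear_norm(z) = 12.24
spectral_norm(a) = 7.39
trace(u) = -4.02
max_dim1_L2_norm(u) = 5.04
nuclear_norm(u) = 25.71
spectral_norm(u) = 6.43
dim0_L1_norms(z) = [3.7, 3.89, 3.95, 4.81, 4.41, 3.62, 4.74, 4.97]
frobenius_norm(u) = 10.75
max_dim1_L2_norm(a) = 5.89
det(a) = -1633.87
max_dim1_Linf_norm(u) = 3.58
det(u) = 695.28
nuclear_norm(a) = 27.42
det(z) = -4.32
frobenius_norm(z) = 4.99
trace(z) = 1.74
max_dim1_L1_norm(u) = 10.81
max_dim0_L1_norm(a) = 11.72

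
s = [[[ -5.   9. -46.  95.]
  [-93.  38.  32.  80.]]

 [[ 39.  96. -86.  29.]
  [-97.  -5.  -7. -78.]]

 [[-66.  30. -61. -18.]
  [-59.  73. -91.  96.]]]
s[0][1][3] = 80.0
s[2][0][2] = -61.0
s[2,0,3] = -18.0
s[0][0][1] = 9.0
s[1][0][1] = 96.0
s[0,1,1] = 38.0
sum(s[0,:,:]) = 110.0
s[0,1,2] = 32.0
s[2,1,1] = 73.0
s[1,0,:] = [39.0, 96.0, -86.0, 29.0]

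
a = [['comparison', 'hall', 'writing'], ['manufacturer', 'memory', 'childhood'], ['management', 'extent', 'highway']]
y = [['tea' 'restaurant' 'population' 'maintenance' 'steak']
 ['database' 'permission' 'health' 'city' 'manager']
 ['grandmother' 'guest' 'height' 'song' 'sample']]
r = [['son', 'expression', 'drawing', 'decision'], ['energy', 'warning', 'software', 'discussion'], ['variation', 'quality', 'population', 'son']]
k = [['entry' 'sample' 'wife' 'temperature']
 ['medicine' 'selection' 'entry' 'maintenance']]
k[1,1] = 'selection'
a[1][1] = 'memory'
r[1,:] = ['energy', 'warning', 'software', 'discussion']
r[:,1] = ['expression', 'warning', 'quality']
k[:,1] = ['sample', 'selection']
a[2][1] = 'extent'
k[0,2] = 'wife'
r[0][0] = 'son'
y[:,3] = ['maintenance', 'city', 'song']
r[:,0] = ['son', 'energy', 'variation']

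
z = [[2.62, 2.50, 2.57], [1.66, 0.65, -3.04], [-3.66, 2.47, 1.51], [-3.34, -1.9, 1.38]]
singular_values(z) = [6.19, 4.82, 3.01]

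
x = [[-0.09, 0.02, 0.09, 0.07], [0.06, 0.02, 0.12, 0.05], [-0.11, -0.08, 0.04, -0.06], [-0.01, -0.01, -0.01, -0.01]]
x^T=[[-0.09, 0.06, -0.11, -0.01], [0.02, 0.02, -0.08, -0.01], [0.09, 0.12, 0.04, -0.01], [0.07, 0.05, -0.06, -0.01]]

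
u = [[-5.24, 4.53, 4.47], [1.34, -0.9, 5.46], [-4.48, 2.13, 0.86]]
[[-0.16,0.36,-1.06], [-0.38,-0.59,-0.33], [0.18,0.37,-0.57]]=u@[[-0.09, -0.05, 0.09], [-0.08, 0.10, -0.04], [-0.06, -0.08, -0.09]]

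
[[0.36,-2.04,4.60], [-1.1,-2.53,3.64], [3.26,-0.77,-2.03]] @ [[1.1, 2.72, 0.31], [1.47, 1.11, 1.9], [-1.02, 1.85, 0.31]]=[[-7.29, 7.22, -2.34],  [-8.64, 0.93, -4.02],  [4.52, 4.26, -1.08]]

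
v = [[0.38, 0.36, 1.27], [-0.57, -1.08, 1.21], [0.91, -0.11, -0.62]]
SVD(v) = [[0.44, -0.90, 0.02],  [0.80, 0.4, 0.44],  [-0.4, -0.18, 0.9]] @ diag([2.009895502770128, 1.17336937876847, 0.8064889143149535]) @ [[-0.33, -0.33, 0.88], [-0.62, -0.63, -0.47], [0.71, -0.71, -0.0]]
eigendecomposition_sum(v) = [[(0.74-0j), 0.09+0.00j, 0.62-0.00j], [0.03-0.00j, 0.00+0.00j, 0.02-0.00j], [(0.39-0j), 0.05+0.00j, (0.33-0j)]] + [[(-0.18+0.11j),(0.13+0.14j),(0.33-0.21j)], [-0.30-0.65j,-0.54+0.40j,(0.59+1.18j)], [0.26-0.03j,-0.08-0.23j,-0.48+0.07j]] + [[(-0.18-0.11j), 0.13-0.14j, (0.33+0.21j)], [(-0.3+0.65j), -0.54-0.40j, (0.59-1.18j)], [(0.26+0.03j), (-0.08+0.23j), (-0.48-0.07j)]]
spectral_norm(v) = 2.01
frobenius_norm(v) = 2.46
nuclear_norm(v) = 3.99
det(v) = 1.90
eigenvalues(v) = [(1.07+0j), (-1.2+0.58j), (-1.2-0.58j)]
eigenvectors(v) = [[(0.88+0j), 0.03+0.26j, 0.03-0.26j], [0.03+0.00j, -0.91+0.00j, (-0.91-0j)], [(0.47+0j), (0.1-0.31j), (0.1+0.31j)]]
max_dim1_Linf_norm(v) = 1.27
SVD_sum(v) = [[-0.29, -0.29, 0.78], [-0.53, -0.54, 1.43], [0.27, 0.27, -0.72]] + [[0.66, 0.66, 0.49], [-0.29, -0.29, -0.22], [0.13, 0.13, 0.10]] + [[0.01, -0.01, -0.00], [0.25, -0.25, -0.0], [0.51, -0.51, -0.00]]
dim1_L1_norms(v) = [2.01, 2.86, 1.64]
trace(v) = -1.32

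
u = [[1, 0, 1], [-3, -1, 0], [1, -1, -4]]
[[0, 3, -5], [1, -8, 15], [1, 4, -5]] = u@ [[0, 3, -5], [-1, -1, 0], [0, 0, 0]]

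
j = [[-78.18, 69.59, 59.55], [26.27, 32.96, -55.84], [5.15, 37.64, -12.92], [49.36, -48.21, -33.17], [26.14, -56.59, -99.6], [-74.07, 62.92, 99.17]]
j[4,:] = [26.14, -56.59, -99.6]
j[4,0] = 26.14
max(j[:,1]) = 69.59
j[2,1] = 37.64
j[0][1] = 69.59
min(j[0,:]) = -78.18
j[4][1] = -56.59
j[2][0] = 5.15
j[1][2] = -55.84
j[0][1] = 69.59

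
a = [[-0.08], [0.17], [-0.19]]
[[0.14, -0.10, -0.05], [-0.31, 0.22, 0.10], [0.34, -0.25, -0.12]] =a @ [[-1.81, 1.31, 0.61]]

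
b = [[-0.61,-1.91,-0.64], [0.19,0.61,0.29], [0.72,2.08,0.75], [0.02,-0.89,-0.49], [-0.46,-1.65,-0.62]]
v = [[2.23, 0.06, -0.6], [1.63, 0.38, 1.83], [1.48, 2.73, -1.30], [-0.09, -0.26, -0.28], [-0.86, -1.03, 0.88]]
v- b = [[2.84,1.97,0.04], [1.44,-0.23,1.54], [0.76,0.65,-2.05], [-0.11,0.63,0.21], [-0.4,0.62,1.50]]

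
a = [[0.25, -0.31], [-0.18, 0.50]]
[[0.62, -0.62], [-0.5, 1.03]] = a @ [[2.24, 0.14], [-0.19, 2.11]]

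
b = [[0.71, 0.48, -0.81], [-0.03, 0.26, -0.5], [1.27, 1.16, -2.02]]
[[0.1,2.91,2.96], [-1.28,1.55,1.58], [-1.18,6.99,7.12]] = b @ [[2.84, 0.34, 0.38], [0.42, 2.31, 1.89], [2.61, -1.92, -2.20]]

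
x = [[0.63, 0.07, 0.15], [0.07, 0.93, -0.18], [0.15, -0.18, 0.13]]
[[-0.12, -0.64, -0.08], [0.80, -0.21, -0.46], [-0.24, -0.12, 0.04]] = x@[[-0.11, -0.99, 0.12], [0.74, -0.16, -0.65], [-0.66, -0.02, -0.75]]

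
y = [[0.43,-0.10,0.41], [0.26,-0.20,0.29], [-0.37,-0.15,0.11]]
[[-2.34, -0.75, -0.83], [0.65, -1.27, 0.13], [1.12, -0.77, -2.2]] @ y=[[-0.89, 0.51, -1.27],  [-0.1, 0.17, -0.09],  [1.1, 0.37, -0.01]]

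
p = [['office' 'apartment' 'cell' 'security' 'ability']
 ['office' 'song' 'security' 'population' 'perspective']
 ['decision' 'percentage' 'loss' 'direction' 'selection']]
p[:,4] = ['ability', 'perspective', 'selection']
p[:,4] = ['ability', 'perspective', 'selection']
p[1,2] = 'security'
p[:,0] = ['office', 'office', 'decision']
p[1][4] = 'perspective'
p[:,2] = ['cell', 'security', 'loss']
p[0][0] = 'office'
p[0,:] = ['office', 'apartment', 'cell', 'security', 'ability']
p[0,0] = 'office'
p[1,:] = ['office', 'song', 'security', 'population', 'perspective']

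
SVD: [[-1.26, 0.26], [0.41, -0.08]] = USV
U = [[-0.95,0.31],[0.31,0.95]]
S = [1.35, 0.0]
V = [[0.98, -0.2], [0.2, 0.98]]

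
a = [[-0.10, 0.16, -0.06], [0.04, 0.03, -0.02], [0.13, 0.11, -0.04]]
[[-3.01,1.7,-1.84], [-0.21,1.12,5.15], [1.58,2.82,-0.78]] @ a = [[0.13,-0.63,0.22], [0.74,0.57,-0.22], [-0.15,0.25,-0.12]]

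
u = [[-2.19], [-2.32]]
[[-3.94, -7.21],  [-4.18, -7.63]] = u @ [[1.8, 3.29]]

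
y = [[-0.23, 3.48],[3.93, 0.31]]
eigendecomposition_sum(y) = [[-1.97, 1.72], [1.94, -1.70]] + [[1.74,1.76], [1.99,2.01]]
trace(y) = 0.08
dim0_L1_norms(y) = [4.16, 3.79]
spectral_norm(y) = 3.94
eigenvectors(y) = [[-0.71, -0.66], [0.7, -0.75]]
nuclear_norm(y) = 7.43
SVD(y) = [[0.05,1.00], [1.0,-0.05]] @ diag([3.9433529271674916, 3.486297131886434]) @ [[0.99, 0.12], [-0.12, 0.99]]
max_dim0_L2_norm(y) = 3.94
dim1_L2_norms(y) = [3.49, 3.94]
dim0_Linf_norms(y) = [3.93, 3.48]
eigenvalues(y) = [-3.67, 3.75]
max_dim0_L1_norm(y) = 4.16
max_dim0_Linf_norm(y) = 3.93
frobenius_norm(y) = 5.26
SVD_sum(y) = [[0.2, 0.03], [3.91, 0.49]] + [[-0.43,3.45],[0.02,-0.18]]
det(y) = -13.75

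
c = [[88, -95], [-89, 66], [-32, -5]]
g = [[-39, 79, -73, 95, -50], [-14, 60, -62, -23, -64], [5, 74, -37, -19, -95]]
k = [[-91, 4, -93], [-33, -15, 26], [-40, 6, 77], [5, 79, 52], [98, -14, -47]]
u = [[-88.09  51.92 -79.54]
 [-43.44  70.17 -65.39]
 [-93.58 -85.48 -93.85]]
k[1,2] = 26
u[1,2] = -65.39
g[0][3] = 95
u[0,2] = -79.54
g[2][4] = -95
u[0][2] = -79.54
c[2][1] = -5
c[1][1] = 66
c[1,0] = -89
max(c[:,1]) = 66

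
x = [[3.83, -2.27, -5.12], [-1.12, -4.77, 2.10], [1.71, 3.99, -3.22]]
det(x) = 7.888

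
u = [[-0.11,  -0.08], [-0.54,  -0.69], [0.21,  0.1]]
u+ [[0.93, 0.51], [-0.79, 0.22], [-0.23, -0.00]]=[[0.82,0.43], [-1.33,-0.47], [-0.02,0.1]]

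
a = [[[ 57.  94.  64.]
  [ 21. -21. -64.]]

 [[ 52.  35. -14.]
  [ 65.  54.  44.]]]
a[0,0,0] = 57.0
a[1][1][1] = 54.0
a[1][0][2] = -14.0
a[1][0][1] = 35.0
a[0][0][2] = 64.0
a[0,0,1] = 94.0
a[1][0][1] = 35.0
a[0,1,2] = -64.0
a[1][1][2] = 44.0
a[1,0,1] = 35.0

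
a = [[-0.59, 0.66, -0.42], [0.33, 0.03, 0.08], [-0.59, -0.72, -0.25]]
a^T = [[-0.59, 0.33, -0.59], [0.66, 0.03, -0.72], [-0.42, 0.08, -0.25]]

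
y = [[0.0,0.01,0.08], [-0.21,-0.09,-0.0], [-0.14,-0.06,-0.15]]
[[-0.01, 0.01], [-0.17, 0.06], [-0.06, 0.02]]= y @ [[0.12,  -0.04], [1.59,  -0.58], [-0.37,  0.14]]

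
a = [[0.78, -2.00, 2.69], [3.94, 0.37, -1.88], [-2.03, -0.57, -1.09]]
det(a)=-21.393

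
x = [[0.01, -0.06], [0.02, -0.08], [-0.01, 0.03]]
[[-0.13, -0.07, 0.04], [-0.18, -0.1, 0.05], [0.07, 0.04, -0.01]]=x @ [[-2.19, -0.33, -1.42], [1.75, 1.19, -0.96]]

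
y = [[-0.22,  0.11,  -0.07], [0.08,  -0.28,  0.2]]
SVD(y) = [[-0.53, 0.85], [0.85, 0.53]] @ diag([0.4052252767484864, 0.1612218195037898]) @ [[0.46, -0.73, 0.51], [-0.89, -0.35, 0.3]]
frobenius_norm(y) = 0.44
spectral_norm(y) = 0.41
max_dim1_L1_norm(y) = 0.56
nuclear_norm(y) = 0.57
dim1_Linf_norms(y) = [0.22, 0.28]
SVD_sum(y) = [[-0.1, 0.16, -0.11], [0.16, -0.25, 0.17]] + [[-0.12, -0.05, 0.04], [-0.08, -0.03, 0.03]]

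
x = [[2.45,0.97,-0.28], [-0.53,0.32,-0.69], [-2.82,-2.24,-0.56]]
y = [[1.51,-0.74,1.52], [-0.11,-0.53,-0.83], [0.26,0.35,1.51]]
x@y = [[3.52, -2.43, 2.5], [-1.01, -0.02, -2.11], [-4.16, 3.08, -3.27]]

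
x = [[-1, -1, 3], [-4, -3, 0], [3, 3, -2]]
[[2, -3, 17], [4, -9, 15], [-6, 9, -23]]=x @ [[2, 0, 0], [-4, 3, -5], [0, 0, 4]]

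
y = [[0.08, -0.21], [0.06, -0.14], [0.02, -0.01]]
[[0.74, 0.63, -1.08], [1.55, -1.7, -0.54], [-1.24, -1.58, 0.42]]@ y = [[0.08, -0.23], [0.01, -0.08], [-0.19, 0.48]]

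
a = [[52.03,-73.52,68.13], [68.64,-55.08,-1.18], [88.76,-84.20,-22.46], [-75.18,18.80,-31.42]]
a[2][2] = -22.46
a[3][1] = 18.8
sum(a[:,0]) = 134.25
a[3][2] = -31.42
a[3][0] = -75.18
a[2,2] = -22.46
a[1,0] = 68.64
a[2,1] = -84.2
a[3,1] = 18.8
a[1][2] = -1.18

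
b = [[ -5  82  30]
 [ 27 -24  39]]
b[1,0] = 27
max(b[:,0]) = 27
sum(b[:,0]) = 22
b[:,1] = [82, -24]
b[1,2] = 39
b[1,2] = 39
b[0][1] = 82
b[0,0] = -5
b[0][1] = 82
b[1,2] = 39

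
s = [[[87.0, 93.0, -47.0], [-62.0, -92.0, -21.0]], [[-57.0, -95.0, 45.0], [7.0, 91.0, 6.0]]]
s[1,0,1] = -95.0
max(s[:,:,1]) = 93.0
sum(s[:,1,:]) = -71.0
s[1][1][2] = 6.0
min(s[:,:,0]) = -62.0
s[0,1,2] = -21.0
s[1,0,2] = 45.0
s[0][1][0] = -62.0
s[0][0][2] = -47.0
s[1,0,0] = -57.0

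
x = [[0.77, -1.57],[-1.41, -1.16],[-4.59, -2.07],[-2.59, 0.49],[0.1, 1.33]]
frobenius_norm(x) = 6.36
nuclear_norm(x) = 8.41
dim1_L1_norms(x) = [2.34, 2.57, 6.66, 3.08, 1.43]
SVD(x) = [[-0.03, -0.67],[0.3, -0.23],[0.87, -0.13],[0.39, 0.52],[-0.10, 0.46]] @ diag([5.800868462375968, 2.611804947198749]) @ [[-0.94, -0.35], [-0.35, 0.94]]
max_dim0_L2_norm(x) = 5.51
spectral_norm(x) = 5.80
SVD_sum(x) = [[0.16, 0.06],[-1.62, -0.60],[-4.71, -1.76],[-2.11, -0.79],[0.52, 0.2]] + [[0.61, -1.63], [0.21, -0.56], [0.12, -0.31], [-0.48, 1.28], [-0.42, 1.13]]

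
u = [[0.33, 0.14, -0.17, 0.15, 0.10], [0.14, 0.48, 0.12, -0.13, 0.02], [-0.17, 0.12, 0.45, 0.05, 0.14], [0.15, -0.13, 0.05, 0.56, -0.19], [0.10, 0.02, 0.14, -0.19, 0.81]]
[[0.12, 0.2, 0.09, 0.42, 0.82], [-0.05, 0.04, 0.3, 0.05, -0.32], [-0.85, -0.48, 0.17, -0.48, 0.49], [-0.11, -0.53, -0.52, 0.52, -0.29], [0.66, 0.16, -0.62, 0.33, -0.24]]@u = [[0.20, 0.09, 0.18, 0.08, 0.61], [-0.09, 0.04, 0.11, 0.09, -0.23], [-0.40, -0.26, 0.21, -0.42, 0.42], [0.03, -0.41, -0.29, 0.37, -0.43], [0.37, 0.05, -0.39, 0.28, -0.27]]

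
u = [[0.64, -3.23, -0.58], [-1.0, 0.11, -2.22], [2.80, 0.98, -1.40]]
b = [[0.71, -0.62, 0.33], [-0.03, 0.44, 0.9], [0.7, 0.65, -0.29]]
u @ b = [[0.15, -2.19, -2.53], [-2.27, -0.77, 0.41], [0.98, -2.21, 2.21]]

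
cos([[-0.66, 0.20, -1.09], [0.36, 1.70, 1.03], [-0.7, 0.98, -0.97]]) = [[0.54, 0.31, -0.71], [0.13, -0.39, -0.12], [-0.54, -0.20, 0.03]]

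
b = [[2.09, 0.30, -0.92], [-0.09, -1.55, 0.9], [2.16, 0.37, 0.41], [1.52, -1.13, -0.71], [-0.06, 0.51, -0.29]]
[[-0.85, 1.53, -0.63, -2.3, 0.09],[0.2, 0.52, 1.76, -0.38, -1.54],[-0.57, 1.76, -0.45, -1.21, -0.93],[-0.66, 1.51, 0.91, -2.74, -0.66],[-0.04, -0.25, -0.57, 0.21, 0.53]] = b@[[-0.31,0.84,-0.07,-0.85,-0.38], [0.02,-0.3,-1.02,0.77,0.56], [0.23,0.15,0.19,0.82,-0.78]]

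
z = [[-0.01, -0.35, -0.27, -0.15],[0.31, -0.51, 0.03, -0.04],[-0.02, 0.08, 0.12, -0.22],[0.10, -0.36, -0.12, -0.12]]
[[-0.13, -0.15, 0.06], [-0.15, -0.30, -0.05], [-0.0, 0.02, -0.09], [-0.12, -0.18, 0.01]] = z@[[-0.25, -0.35, 0.06], [0.13, 0.37, 0.09], [0.22, 0.03, -0.45], [0.20, 0.08, 0.18]]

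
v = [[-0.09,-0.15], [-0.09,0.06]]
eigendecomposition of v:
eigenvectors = [[-0.92, 0.58],[-0.39, -0.82]]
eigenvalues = [-0.15, 0.12]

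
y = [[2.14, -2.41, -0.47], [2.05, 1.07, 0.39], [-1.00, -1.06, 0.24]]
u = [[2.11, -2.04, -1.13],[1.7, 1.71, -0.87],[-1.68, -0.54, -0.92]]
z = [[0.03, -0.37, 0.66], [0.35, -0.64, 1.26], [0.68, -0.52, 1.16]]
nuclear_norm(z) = 2.51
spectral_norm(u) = 3.32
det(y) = 4.08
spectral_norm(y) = 3.34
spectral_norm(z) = 2.16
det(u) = -12.69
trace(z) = 0.55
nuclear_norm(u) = 7.45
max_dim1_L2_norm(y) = 3.26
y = z + u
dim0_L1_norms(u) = [5.49, 4.29, 2.92]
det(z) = -0.00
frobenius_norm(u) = 4.52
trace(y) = 3.45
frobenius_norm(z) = 2.18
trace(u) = 2.90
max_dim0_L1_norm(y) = 5.19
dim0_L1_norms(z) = [1.06, 1.53, 3.08]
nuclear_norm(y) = 6.44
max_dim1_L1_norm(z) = 2.36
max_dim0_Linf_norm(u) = 2.11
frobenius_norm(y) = 4.28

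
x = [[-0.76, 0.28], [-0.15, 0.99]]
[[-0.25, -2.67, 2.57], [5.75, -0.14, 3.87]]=x @ [[2.62, 3.67, -2.06], [6.21, 0.41, 3.6]]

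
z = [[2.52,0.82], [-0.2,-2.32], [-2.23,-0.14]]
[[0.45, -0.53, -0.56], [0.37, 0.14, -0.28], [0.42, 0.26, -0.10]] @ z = [[2.49, 1.68], [1.53, 0.02], [1.23, -0.24]]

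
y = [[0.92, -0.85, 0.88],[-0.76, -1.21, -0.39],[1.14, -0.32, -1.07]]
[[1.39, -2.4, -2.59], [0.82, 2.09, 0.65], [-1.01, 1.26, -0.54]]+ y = [[2.31, -3.25, -1.71], [0.06, 0.88, 0.26], [0.13, 0.94, -1.61]]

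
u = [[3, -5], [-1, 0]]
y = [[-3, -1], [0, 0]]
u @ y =[[-9, -3], [3, 1]]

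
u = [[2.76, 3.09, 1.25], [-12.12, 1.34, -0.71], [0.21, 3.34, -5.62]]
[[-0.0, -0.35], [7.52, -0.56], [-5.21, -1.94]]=u @[[-0.66, 0.01], [0.18, -0.21], [1.01, 0.22]]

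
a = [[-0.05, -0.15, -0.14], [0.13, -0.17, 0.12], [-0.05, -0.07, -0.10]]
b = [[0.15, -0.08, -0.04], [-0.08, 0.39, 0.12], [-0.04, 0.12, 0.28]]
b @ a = [[-0.02,  -0.01,  -0.03], [0.05,  -0.06,  0.05], [0.0,  -0.03,  -0.01]]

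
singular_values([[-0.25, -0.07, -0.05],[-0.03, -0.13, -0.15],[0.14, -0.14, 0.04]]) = [0.3, 0.22, 0.1]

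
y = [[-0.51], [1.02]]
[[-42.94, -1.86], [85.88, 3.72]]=y @ [[84.20,3.65]]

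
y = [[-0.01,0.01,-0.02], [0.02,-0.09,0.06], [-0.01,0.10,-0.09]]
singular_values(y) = [0.17, 0.02, 0.01]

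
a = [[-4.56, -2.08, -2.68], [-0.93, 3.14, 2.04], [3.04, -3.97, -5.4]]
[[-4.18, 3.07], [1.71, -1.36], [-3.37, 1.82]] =a@[[0.41, -0.35], [0.21, -0.36], [0.7, -0.27]]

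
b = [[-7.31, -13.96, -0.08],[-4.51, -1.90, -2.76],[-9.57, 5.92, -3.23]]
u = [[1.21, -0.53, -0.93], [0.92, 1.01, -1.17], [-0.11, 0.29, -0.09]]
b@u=[[-21.68,-10.25,23.14], [-6.9,-0.33,6.67], [-5.78,10.11,2.26]]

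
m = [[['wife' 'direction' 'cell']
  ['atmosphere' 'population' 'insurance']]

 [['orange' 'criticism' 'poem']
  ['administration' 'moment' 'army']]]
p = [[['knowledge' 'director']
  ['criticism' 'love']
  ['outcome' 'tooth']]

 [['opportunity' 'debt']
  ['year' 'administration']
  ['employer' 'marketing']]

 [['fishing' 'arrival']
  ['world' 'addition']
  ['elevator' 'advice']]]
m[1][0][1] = 'criticism'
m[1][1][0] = 'administration'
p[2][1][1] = 'addition'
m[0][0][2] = 'cell'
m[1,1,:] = ['administration', 'moment', 'army']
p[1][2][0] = 'employer'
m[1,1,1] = 'moment'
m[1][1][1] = 'moment'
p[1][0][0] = 'opportunity'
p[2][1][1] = 'addition'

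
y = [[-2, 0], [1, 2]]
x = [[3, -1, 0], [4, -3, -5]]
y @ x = [[-6, 2, 0], [11, -7, -10]]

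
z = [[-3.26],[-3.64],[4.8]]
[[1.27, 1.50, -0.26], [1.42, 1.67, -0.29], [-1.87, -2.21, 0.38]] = z @ [[-0.39, -0.46, 0.08]]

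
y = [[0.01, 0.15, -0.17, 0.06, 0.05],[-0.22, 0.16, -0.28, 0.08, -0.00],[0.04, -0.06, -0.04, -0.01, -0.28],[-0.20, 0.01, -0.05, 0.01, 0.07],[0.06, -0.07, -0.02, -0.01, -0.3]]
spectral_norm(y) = 0.50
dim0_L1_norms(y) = [0.53, 0.45, 0.56, 0.17, 0.7]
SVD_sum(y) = [[-0.09, 0.08, -0.09, 0.03, 0.1], [-0.16, 0.14, -0.16, 0.06, 0.18], [0.09, -0.08, 0.09, -0.03, -0.10], [-0.08, 0.07, -0.08, 0.03, 0.09], [0.11, -0.09, 0.1, -0.04, -0.12]] + [[-0.01, 0.01, -0.05, 0.01, -0.06], [-0.04, 0.03, -0.13, 0.03, -0.18], [-0.04, 0.03, -0.13, 0.03, -0.18], [-0.0, 0.00, -0.01, 0.0, -0.01], [-0.04, 0.03, -0.13, 0.03, -0.18]] + [[0.11, 0.06, -0.04, 0.02, 0.01], [-0.02, -0.01, 0.01, -0.00, -0.00], [-0.01, -0.01, 0.0, -0.00, -0.00], [-0.11, -0.06, 0.04, -0.02, -0.01], [-0.01, -0.00, 0.00, -0.0, -0.0]] + [[0.00, -0.0, -0.0, -0.00, 0.00],[-0.0, 0.00, 0.0, 0.00, -0.0],[0.0, -0.00, -0.0, -0.0, 0.00],[0.00, -0.00, -0.00, -0.00, 0.0],[-0.0, 0.0, 0.00, 0.0, -0.0]] + [[0.0, -0.0, -0.00, 0.0, 0.0], [-0.00, 0.0, 0.0, -0.0, -0.0], [-0.0, 0.0, 0.00, -0.00, -0.0], [0.00, -0.00, -0.00, 0.00, 0.00], [0.00, -0.0, -0.0, 0.0, 0.0]]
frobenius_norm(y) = 0.67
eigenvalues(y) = [(-0.35+0j), (0.1+0.2j), (0.1-0.2j), 0j, (-0.01+0j)]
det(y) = 0.00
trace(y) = -0.16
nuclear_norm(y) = 1.10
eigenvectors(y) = [[0.06+0.00j, (0.33-0.44j), 0.33+0.44j, -0.12+0.00j, 0.13+0.00j], [(0.38+0j), 0.67+0.00j, 0.67-0.00j, 0.63+0.00j, (-0.48+0j)], [(0.65+0j), -0.05-0.01j, (-0.05+0.01j), (0.26+0j), (-0.57+0j)], [-0.02+0.00j, 0.24+0.42j, 0.24-0.42j, -0.70+0.00j, (-0.62+0j)], [0.66+0.00j, -0.09-0.03j, (-0.09+0.03j), -0.17+0.00j, (0.2+0j)]]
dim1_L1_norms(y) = [0.44, 0.74, 0.43, 0.34, 0.46]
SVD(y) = [[0.36, 0.20, -0.70, -0.13, 0.57], [0.65, 0.57, 0.09, 0.15, -0.47], [-0.37, 0.56, 0.07, -0.73, -0.05], [0.34, 0.03, 0.7, -0.12, 0.62], [-0.44, 0.56, 0.05, 0.64, 0.28]] @ diag([0.49839027162362326, 0.4014407893395908, 0.19677386919644213, 0.0056571653695573956, 0.0006860661630915059]) @ [[-0.5,0.43,-0.48,0.17,0.56], [-0.18,0.12,-0.57,0.12,-0.78], [-0.82,-0.46,0.28,-0.15,-0.10], [-0.15,0.42,0.55,0.68,-0.2], [0.13,-0.64,-0.27,0.69,0.17]]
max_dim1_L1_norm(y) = 0.74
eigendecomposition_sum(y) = [[0j,  (-0+0j),  (-0+0j),  -0.00+0.00j,  -0.02+0.00j], [(0.01+0j),  (-0.03+0j),  (-0.03+0j),  (-0+0j),  -0.16+0.00j], [(0.02+0j),  (-0.05+0j),  -0.05+0.00j,  -0.00+0.00j,  -0.27+0.00j], [(-0-0j),  0.00-0.00j,  0.00-0.00j,  -0j,  0.01-0.00j], [(0.02+0j),  -0.05+0.00j,  -0.05+0.00j,  (-0+0j),  (-0.28+0j)]] + [[0.00+0.12j, 0.08-0.04j, -0.08+0.06j, (0.03-0.02j), 0.04-0.05j], [(-0.11+0.09j), 0.09+0.05j, (-0.12-0.04j), 0.04+0.01j, 0.08-0.00j], [0.01-0.01j, -0.01-0.01j, 0.01+0.01j, -0.00-0.00j, (-0.01-0j)], [(-0.1-0.04j), 0.00+0.08j, -0.02-0.09j, (0.01+0.03j), 0.03+0.05j], [0.02-0.01j, (-0.01-0.01j), 0.01+0.01j, -0.00-0.00j, (-0.01-0j)]] + [[-0.12j, (0.08+0.04j), (-0.08-0.06j), 0.03+0.02j, 0.04+0.05j], [-0.11-0.09j, (0.09-0.05j), -0.12+0.04j, (0.04-0.01j), (0.08+0j)], [0.01+0.01j, (-0.01+0.01j), 0.01-0.01j, (-0+0j), -0.01+0.00j], [-0.10+0.04j, 0.00-0.08j, -0.02+0.09j, 0.01-0.03j, (0.03-0.05j)], [0.02+0.01j, (-0.01+0.01j), (0.01-0.01j), (-0+0j), (-0.01+0j)]] + [[-0j,  -0.00-0.00j,  -0.00+0.00j,  -0j,  -0j], [-0.00+0.00j,  0.00+0.00j,  -0j,  -0.00+0.00j,  (-0+0j)], [(-0+0j),  0.00+0.00j,  -0j,  -0.00+0.00j,  -0.00+0.00j], [0.00-0.00j,  (-0-0j),  (-0+0j),  -0j,  -0j], [-0j,  (-0-0j),  -0.00+0.00j,  0.00-0.00j,  -0j]] + [[0.00+0.00j, (-0-0j), 0.00+0.00j, 0.00-0.00j, (-0-0j)], [-0.00-0.00j, 0j, (-0.01-0j), -0.00+0.00j, 0.01+0.00j], [-0.00-0.00j, 0j, -0.01-0.00j, -0.00+0.00j, (0.01+0j)], [(-0-0j), 0.00+0.00j, (-0.01-0j), -0.00+0.00j, (0.01+0j)], [0.00+0.00j, -0.00-0.00j, 0j, -0j, (-0-0j)]]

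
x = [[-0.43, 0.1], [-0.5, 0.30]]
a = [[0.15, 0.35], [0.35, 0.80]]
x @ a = [[-0.03, -0.07], [0.03, 0.07]]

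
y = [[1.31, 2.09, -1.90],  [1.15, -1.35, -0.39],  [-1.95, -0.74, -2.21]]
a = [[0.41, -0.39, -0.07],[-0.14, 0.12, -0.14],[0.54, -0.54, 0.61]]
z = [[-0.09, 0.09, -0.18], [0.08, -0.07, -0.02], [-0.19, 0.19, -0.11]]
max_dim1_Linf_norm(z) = 0.19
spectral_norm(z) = 0.36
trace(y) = -2.25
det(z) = -0.00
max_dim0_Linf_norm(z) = 0.19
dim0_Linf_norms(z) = [0.19, 0.19, 0.18]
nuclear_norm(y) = 7.96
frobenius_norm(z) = 0.38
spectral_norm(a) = 1.09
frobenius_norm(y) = 4.71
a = y @ z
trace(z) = -0.27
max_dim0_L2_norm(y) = 2.94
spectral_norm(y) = 3.13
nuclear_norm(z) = 0.49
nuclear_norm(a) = 1.48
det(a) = -0.01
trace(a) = 1.14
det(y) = 17.05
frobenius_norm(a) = 1.15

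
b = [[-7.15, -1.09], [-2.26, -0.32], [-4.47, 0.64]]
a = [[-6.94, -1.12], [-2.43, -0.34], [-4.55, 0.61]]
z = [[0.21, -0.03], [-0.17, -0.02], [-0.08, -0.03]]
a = b + z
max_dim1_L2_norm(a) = 7.03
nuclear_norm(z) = 0.33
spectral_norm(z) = 0.28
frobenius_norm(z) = 0.29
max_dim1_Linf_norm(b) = 7.15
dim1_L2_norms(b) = [7.23, 2.28, 4.52]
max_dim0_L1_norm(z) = 0.46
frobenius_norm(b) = 8.83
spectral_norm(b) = 8.75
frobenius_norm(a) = 8.75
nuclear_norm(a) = 9.81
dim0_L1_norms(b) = [13.88, 2.05]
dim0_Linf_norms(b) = [7.15, 1.09]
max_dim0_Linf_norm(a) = 6.94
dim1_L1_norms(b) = [8.24, 2.58, 5.11]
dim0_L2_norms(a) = [8.65, 1.32]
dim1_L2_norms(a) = [7.03, 2.45, 4.59]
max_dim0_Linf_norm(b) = 7.15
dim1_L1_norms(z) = [0.24, 0.19, 0.11]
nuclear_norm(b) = 9.88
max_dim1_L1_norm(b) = 8.24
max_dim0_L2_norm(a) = 8.65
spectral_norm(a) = 8.67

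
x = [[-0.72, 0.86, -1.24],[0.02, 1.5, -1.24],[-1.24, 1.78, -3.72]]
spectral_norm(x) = 4.92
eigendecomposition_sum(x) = [[-0.51,0.50,-1.23],[-0.35,0.34,-0.84],[-1.48,1.46,-3.56]] + [[-0.28, 0.05, 0.08], [0.11, -0.02, -0.03], [0.16, -0.03, -0.05]] + [[0.07, 0.31, -0.1], [0.26, 1.18, -0.37], [0.08, 0.35, -0.11]]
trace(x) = -2.94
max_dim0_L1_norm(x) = 6.2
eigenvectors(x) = [[0.32, -0.82, 0.24], [0.22, 0.33, 0.93], [0.92, 0.47, 0.28]]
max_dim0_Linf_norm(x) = 3.72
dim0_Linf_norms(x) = [1.24, 1.78, 3.72]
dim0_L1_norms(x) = [1.98, 4.14, 6.2]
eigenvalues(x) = [-3.73, -0.35, 1.13]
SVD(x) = [[-0.33, 0.08, -0.94], [-0.36, -0.93, 0.05], [-0.87, 0.35, 0.34]] @ diag([4.9192234636604555, 0.9063007476095157, 0.32841965448929644]) @ [[0.27,-0.48,0.83], [-0.56,-0.78,-0.27], [0.78,-0.4,-0.48]]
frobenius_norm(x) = 5.01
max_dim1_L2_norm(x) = 4.31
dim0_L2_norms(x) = [1.43, 2.48, 4.11]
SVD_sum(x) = [[-0.44, 0.79, -1.37],[-0.47, 0.85, -1.46],[-1.15, 2.07, -3.58]] + [[-0.04, -0.06, -0.02], [0.48, 0.66, 0.23], [-0.18, -0.25, -0.09]] + [[-0.24, 0.12, 0.15], [0.01, -0.01, -0.01], [0.09, -0.04, -0.05]]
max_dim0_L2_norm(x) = 4.11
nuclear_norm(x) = 6.15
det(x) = 1.46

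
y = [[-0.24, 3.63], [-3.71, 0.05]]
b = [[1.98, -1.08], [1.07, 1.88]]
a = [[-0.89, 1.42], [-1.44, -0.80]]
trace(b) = 3.86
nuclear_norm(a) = 3.32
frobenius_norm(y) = 5.20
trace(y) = -0.19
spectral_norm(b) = 2.26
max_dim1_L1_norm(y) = 3.87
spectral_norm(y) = 3.82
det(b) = 4.88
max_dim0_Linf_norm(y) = 3.71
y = a @ b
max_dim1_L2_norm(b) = 2.26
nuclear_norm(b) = 4.42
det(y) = 13.46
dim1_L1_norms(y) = [3.87, 3.76]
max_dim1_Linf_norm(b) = 1.98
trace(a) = -1.69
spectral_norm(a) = 1.71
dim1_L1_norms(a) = [2.31, 2.24]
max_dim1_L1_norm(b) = 3.06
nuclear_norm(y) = 7.34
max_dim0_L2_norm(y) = 3.72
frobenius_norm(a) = 2.35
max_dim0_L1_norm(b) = 3.05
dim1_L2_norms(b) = [2.26, 2.16]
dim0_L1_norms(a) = [2.33, 2.22]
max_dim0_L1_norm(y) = 3.95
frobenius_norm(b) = 3.13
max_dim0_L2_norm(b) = 2.25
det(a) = 2.76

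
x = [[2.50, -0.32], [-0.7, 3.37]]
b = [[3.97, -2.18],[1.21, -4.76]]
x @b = [[9.54,-3.93], [1.3,-14.52]]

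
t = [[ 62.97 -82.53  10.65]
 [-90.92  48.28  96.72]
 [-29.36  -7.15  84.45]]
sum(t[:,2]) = 191.82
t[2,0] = -29.36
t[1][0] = -90.92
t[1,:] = [-90.92, 48.28, 96.72]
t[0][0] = 62.97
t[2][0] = -29.36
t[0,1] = -82.53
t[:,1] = [-82.53, 48.28, -7.15]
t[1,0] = -90.92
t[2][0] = -29.36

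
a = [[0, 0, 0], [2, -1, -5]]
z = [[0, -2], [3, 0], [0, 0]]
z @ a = [[-4, 2, 10], [0, 0, 0], [0, 0, 0]]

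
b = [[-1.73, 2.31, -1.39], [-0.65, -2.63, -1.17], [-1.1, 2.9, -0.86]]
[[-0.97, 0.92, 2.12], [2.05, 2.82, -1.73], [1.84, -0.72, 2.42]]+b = [[-2.70, 3.23, 0.73], [1.40, 0.19, -2.9], [0.74, 2.18, 1.56]]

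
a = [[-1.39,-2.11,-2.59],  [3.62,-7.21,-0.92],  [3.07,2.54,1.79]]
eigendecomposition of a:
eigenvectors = [[(0.38-0.42j), (0.38+0.42j), (-0.2+0j)],[0.18-0.30j, (0.18+0.3j), (-0.9+0j)],[(-0.74+0j), -0.74-0.00j, (0.37+0j)]]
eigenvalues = [(-0.4+2.76j), (-0.4-2.76j), (-6.02+0j)]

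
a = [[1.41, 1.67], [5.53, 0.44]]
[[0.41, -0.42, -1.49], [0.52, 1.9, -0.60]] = a @ [[0.08, 0.39, -0.04], [0.18, -0.58, -0.86]]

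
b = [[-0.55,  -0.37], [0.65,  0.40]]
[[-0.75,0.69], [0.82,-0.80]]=b @ [[0.03, -1.02], [1.99, -0.34]]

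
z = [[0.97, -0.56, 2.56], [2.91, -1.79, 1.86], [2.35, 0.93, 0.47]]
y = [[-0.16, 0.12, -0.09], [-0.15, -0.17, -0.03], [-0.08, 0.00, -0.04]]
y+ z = [[0.81,-0.44,2.47], [2.76,-1.96,1.83], [2.27,0.93,0.43]]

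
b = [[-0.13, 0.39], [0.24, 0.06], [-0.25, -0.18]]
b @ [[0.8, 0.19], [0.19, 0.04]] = [[-0.03,-0.01], [0.2,0.05], [-0.23,-0.05]]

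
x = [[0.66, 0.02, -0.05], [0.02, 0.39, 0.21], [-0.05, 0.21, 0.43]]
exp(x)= [[1.94, 0.03, -0.08], [0.03, 1.51, 0.32], [-0.08, 0.32, 1.57]]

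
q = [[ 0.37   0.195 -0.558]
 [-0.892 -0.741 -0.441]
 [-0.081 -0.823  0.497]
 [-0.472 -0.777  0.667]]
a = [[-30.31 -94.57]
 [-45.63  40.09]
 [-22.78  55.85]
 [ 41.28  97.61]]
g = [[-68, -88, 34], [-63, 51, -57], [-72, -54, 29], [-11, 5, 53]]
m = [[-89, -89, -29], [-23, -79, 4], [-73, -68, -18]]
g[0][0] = -68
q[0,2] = -0.558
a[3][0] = 41.28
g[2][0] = -72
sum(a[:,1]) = 98.98000000000002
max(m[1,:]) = 4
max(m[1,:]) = 4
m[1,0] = -23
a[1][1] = 40.09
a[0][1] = -94.57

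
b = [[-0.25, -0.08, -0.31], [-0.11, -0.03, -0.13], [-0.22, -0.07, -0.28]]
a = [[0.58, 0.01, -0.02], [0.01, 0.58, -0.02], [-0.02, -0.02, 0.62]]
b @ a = [[-0.14, -0.04, -0.19], [-0.06, -0.02, -0.08], [-0.12, -0.04, -0.17]]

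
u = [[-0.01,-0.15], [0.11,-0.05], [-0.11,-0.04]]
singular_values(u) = [0.16, 0.16]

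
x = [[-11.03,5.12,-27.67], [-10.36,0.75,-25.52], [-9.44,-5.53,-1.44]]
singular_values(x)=[41.03, 10.3, 2.24]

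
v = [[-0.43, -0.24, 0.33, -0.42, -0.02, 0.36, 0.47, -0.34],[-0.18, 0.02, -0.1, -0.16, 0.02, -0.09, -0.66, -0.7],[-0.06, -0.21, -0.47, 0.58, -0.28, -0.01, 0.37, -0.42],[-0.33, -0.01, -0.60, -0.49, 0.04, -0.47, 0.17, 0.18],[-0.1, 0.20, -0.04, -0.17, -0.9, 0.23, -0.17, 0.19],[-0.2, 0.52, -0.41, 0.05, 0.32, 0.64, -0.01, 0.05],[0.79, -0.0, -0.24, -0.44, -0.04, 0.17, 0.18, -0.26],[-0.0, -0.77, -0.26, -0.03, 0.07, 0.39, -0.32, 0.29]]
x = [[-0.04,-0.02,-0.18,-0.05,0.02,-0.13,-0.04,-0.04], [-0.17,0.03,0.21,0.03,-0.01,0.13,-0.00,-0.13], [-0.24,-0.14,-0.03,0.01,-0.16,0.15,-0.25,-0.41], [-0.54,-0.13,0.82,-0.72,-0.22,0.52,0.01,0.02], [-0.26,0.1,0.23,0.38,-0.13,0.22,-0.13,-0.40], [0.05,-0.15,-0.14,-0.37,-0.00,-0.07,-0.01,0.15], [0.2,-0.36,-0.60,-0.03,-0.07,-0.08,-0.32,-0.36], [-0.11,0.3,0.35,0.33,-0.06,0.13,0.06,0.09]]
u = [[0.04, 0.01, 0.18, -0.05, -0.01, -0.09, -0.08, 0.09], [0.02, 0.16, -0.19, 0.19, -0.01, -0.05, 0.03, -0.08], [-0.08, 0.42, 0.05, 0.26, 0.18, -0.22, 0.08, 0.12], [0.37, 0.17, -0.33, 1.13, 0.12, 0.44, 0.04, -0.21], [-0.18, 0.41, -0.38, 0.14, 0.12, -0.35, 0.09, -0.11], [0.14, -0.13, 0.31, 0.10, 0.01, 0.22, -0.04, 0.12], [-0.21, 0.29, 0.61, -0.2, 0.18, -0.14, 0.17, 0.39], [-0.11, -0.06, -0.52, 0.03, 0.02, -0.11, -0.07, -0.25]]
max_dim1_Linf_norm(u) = 1.13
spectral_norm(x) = 1.50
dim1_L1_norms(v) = [2.61, 1.93, 2.4, 2.29, 2.0, 2.2, 2.12, 2.13]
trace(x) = -1.19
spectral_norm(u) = 1.50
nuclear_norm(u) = 3.79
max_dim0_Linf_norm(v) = 0.9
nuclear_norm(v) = 8.00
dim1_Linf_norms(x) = [0.18, 0.21, 0.41, 0.82, 0.4, 0.37, 0.6, 0.35]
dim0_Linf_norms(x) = [0.54, 0.36, 0.82, 0.72, 0.22, 0.52, 0.32, 0.41]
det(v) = -1.00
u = x @ v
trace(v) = -1.16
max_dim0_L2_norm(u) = 1.21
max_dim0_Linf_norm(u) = 1.13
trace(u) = 1.64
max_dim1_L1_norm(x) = 2.98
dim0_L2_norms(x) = [0.71, 0.54, 1.14, 0.96, 0.32, 0.64, 0.43, 0.71]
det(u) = -0.00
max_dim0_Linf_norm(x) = 0.82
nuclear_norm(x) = 3.79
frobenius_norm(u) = 2.05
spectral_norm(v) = 1.01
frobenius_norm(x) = 2.05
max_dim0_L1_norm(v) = 2.45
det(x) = 0.00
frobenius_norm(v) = 2.83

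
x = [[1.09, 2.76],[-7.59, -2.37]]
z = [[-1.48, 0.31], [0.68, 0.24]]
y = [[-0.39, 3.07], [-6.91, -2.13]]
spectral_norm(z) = 1.64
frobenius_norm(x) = 8.49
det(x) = 18.37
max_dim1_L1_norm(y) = 9.04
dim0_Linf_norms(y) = [6.91, 3.07]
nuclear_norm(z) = 1.98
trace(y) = -2.52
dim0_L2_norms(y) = [6.92, 3.74]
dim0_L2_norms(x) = [7.67, 3.64]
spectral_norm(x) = 8.19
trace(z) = -1.24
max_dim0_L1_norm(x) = 8.68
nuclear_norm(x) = 10.43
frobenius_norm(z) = 1.68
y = x + z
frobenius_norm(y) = 7.87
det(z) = -0.57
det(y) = 22.04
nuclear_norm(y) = 10.29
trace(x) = -1.28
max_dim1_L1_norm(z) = 1.79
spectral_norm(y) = 7.25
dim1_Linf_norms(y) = [3.07, 6.91]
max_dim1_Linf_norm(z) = 1.48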